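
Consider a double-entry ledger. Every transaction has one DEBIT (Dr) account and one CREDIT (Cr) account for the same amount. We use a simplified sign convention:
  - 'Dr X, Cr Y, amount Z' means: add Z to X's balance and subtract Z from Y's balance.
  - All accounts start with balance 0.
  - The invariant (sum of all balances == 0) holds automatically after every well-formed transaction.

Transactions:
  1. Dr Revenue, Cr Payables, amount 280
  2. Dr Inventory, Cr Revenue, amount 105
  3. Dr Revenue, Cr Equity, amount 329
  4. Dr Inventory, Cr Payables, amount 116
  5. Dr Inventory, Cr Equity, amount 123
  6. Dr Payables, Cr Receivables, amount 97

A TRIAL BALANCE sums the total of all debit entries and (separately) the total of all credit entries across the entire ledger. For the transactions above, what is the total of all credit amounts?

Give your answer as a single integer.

Answer: 1050

Derivation:
Txn 1: credit+=280
Txn 2: credit+=105
Txn 3: credit+=329
Txn 4: credit+=116
Txn 5: credit+=123
Txn 6: credit+=97
Total credits = 1050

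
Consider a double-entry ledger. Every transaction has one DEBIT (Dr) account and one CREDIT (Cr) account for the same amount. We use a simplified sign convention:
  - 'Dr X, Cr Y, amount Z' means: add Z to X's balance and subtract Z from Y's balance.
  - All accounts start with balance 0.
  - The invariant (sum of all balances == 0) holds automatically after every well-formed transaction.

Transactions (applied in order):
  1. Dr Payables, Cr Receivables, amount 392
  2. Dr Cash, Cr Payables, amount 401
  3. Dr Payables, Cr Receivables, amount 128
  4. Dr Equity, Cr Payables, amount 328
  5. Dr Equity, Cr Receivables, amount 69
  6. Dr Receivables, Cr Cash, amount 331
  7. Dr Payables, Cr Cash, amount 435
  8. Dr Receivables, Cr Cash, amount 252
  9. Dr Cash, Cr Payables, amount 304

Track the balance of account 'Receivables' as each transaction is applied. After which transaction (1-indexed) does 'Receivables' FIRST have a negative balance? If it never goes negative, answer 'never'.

After txn 1: Receivables=-392

Answer: 1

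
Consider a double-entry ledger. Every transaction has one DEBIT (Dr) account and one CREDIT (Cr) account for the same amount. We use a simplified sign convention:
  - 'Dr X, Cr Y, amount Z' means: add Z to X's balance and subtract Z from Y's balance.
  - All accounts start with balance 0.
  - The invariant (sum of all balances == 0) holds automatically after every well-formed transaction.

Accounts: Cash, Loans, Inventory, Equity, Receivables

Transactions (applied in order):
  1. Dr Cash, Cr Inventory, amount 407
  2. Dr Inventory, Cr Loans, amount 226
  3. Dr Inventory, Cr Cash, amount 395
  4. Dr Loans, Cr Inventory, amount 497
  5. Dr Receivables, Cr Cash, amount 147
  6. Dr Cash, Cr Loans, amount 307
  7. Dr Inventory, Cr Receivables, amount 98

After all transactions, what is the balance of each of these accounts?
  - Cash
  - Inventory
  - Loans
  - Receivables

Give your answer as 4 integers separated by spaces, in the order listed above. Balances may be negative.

After txn 1 (Dr Cash, Cr Inventory, amount 407): Cash=407 Inventory=-407
After txn 2 (Dr Inventory, Cr Loans, amount 226): Cash=407 Inventory=-181 Loans=-226
After txn 3 (Dr Inventory, Cr Cash, amount 395): Cash=12 Inventory=214 Loans=-226
After txn 4 (Dr Loans, Cr Inventory, amount 497): Cash=12 Inventory=-283 Loans=271
After txn 5 (Dr Receivables, Cr Cash, amount 147): Cash=-135 Inventory=-283 Loans=271 Receivables=147
After txn 6 (Dr Cash, Cr Loans, amount 307): Cash=172 Inventory=-283 Loans=-36 Receivables=147
After txn 7 (Dr Inventory, Cr Receivables, amount 98): Cash=172 Inventory=-185 Loans=-36 Receivables=49

Answer: 172 -185 -36 49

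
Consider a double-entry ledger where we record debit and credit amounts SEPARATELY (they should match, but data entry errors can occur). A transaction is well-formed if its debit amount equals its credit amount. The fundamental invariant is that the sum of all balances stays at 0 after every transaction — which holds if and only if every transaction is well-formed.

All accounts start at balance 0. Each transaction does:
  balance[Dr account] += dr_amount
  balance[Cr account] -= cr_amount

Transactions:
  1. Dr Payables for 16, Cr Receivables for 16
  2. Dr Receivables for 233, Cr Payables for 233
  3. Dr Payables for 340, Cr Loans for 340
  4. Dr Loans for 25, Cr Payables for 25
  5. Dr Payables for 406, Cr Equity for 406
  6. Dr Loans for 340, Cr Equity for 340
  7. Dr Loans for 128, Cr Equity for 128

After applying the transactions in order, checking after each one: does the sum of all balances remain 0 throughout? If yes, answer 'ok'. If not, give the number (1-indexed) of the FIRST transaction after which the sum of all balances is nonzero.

Answer: ok

Derivation:
After txn 1: dr=16 cr=16 sum_balances=0
After txn 2: dr=233 cr=233 sum_balances=0
After txn 3: dr=340 cr=340 sum_balances=0
After txn 4: dr=25 cr=25 sum_balances=0
After txn 5: dr=406 cr=406 sum_balances=0
After txn 6: dr=340 cr=340 sum_balances=0
After txn 7: dr=128 cr=128 sum_balances=0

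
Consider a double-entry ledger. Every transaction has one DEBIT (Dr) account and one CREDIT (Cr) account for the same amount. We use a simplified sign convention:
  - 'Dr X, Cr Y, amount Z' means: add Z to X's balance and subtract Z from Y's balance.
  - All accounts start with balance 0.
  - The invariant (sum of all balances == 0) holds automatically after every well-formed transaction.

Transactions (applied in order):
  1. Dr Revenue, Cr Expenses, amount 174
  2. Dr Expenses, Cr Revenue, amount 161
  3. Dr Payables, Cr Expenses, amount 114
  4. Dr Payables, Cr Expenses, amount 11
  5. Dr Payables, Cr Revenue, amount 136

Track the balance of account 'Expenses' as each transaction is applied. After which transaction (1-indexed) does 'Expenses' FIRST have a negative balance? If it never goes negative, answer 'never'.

After txn 1: Expenses=-174

Answer: 1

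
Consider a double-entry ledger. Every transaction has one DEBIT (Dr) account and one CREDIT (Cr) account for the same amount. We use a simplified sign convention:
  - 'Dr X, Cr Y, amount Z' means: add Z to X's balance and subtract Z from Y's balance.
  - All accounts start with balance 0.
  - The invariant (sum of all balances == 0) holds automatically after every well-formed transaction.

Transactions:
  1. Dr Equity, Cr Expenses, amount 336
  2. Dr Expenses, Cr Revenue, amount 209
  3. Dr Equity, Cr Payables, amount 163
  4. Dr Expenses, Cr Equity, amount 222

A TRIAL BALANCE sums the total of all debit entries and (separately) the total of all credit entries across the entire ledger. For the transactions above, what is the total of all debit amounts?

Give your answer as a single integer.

Txn 1: debit+=336
Txn 2: debit+=209
Txn 3: debit+=163
Txn 4: debit+=222
Total debits = 930

Answer: 930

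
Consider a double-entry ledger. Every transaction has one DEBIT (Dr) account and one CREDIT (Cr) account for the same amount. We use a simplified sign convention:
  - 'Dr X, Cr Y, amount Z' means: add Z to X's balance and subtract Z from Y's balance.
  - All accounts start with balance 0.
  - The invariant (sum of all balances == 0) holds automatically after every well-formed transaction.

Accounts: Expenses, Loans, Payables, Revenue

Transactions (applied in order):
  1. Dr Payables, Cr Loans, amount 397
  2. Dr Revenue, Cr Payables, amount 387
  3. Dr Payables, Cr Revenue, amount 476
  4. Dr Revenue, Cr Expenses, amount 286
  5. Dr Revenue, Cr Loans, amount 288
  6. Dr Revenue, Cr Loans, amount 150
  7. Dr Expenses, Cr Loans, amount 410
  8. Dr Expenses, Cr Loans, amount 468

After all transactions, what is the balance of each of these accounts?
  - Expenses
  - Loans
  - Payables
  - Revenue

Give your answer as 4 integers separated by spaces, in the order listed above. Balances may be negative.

Answer: 592 -1713 486 635

Derivation:
After txn 1 (Dr Payables, Cr Loans, amount 397): Loans=-397 Payables=397
After txn 2 (Dr Revenue, Cr Payables, amount 387): Loans=-397 Payables=10 Revenue=387
After txn 3 (Dr Payables, Cr Revenue, amount 476): Loans=-397 Payables=486 Revenue=-89
After txn 4 (Dr Revenue, Cr Expenses, amount 286): Expenses=-286 Loans=-397 Payables=486 Revenue=197
After txn 5 (Dr Revenue, Cr Loans, amount 288): Expenses=-286 Loans=-685 Payables=486 Revenue=485
After txn 6 (Dr Revenue, Cr Loans, amount 150): Expenses=-286 Loans=-835 Payables=486 Revenue=635
After txn 7 (Dr Expenses, Cr Loans, amount 410): Expenses=124 Loans=-1245 Payables=486 Revenue=635
After txn 8 (Dr Expenses, Cr Loans, amount 468): Expenses=592 Loans=-1713 Payables=486 Revenue=635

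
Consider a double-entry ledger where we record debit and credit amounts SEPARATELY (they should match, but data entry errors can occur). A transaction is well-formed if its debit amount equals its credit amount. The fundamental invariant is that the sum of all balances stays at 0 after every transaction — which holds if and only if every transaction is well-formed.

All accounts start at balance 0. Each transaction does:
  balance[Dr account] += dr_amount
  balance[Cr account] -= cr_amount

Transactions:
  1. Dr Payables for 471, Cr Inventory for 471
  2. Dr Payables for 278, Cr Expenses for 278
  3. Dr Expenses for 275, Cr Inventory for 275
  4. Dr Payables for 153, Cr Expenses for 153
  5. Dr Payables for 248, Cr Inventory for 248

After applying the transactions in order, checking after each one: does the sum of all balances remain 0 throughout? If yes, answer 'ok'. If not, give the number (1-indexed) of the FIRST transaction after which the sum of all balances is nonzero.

Answer: ok

Derivation:
After txn 1: dr=471 cr=471 sum_balances=0
After txn 2: dr=278 cr=278 sum_balances=0
After txn 3: dr=275 cr=275 sum_balances=0
After txn 4: dr=153 cr=153 sum_balances=0
After txn 5: dr=248 cr=248 sum_balances=0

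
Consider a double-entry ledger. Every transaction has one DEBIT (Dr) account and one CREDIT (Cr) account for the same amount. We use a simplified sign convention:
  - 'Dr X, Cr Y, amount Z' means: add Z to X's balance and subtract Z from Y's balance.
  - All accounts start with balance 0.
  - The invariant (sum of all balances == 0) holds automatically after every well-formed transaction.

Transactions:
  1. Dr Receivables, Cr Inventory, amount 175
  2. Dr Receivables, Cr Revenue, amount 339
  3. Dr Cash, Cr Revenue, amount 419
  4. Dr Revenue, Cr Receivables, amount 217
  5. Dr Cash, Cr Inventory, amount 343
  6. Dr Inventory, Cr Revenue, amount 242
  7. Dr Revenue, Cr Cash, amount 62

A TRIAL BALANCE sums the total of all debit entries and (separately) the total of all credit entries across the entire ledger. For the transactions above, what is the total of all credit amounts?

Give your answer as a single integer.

Txn 1: credit+=175
Txn 2: credit+=339
Txn 3: credit+=419
Txn 4: credit+=217
Txn 5: credit+=343
Txn 6: credit+=242
Txn 7: credit+=62
Total credits = 1797

Answer: 1797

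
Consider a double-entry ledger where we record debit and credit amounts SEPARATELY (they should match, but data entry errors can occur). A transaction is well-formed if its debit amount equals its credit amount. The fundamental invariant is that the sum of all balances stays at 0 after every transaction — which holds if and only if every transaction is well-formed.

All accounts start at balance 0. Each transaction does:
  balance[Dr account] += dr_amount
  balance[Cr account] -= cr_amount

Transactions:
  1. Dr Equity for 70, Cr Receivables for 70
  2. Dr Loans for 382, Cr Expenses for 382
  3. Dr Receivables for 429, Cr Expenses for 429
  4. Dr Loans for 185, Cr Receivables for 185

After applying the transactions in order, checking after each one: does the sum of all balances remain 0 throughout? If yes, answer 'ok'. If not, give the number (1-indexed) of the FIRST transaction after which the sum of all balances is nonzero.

Answer: ok

Derivation:
After txn 1: dr=70 cr=70 sum_balances=0
After txn 2: dr=382 cr=382 sum_balances=0
After txn 3: dr=429 cr=429 sum_balances=0
After txn 4: dr=185 cr=185 sum_balances=0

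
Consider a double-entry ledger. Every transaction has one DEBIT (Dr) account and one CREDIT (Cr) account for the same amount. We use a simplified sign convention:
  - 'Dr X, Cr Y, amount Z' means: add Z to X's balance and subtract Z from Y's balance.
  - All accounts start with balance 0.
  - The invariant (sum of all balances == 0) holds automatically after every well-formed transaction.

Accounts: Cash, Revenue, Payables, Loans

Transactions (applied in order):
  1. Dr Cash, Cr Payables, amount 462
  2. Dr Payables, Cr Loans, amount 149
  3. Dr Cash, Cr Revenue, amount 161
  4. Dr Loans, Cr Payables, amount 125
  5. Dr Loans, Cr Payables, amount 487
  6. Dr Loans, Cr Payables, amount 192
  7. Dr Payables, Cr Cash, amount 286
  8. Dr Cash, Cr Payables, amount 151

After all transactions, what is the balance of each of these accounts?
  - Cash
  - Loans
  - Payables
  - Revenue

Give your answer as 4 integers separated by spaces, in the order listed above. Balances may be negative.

Answer: 488 655 -982 -161

Derivation:
After txn 1 (Dr Cash, Cr Payables, amount 462): Cash=462 Payables=-462
After txn 2 (Dr Payables, Cr Loans, amount 149): Cash=462 Loans=-149 Payables=-313
After txn 3 (Dr Cash, Cr Revenue, amount 161): Cash=623 Loans=-149 Payables=-313 Revenue=-161
After txn 4 (Dr Loans, Cr Payables, amount 125): Cash=623 Loans=-24 Payables=-438 Revenue=-161
After txn 5 (Dr Loans, Cr Payables, amount 487): Cash=623 Loans=463 Payables=-925 Revenue=-161
After txn 6 (Dr Loans, Cr Payables, amount 192): Cash=623 Loans=655 Payables=-1117 Revenue=-161
After txn 7 (Dr Payables, Cr Cash, amount 286): Cash=337 Loans=655 Payables=-831 Revenue=-161
After txn 8 (Dr Cash, Cr Payables, amount 151): Cash=488 Loans=655 Payables=-982 Revenue=-161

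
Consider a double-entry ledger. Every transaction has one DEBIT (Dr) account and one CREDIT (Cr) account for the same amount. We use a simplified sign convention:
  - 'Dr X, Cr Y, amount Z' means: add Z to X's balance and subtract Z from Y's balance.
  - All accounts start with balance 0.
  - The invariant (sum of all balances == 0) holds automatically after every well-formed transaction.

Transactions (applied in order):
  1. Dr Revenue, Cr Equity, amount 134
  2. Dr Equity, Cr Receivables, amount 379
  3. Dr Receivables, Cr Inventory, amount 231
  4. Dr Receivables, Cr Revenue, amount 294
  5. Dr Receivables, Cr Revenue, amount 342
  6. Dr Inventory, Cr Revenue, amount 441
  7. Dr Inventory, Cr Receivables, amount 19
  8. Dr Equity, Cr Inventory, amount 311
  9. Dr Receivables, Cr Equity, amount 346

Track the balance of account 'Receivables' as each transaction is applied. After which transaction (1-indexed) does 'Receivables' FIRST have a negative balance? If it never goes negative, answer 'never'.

After txn 1: Receivables=0
After txn 2: Receivables=-379

Answer: 2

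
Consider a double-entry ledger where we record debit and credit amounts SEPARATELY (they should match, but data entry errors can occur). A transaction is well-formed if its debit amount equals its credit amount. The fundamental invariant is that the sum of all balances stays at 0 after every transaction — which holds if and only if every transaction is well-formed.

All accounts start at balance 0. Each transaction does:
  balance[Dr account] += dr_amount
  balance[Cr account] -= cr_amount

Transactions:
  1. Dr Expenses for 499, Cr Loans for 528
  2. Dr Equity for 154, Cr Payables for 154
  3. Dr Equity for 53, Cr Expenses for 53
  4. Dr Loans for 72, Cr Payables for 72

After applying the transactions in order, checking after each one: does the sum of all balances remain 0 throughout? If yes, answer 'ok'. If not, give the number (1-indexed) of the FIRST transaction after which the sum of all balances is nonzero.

Answer: 1

Derivation:
After txn 1: dr=499 cr=528 sum_balances=-29
After txn 2: dr=154 cr=154 sum_balances=-29
After txn 3: dr=53 cr=53 sum_balances=-29
After txn 4: dr=72 cr=72 sum_balances=-29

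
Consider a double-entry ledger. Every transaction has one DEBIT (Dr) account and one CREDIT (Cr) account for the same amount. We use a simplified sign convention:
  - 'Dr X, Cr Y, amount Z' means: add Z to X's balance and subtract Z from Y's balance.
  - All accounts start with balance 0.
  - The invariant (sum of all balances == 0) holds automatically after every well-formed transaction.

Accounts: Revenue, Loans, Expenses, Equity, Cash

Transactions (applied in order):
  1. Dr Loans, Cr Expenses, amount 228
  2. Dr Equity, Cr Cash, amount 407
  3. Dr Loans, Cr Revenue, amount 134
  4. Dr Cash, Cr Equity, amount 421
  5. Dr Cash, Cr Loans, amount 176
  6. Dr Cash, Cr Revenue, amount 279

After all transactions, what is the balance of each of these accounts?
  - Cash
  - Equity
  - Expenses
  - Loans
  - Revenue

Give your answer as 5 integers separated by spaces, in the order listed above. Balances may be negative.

After txn 1 (Dr Loans, Cr Expenses, amount 228): Expenses=-228 Loans=228
After txn 2 (Dr Equity, Cr Cash, amount 407): Cash=-407 Equity=407 Expenses=-228 Loans=228
After txn 3 (Dr Loans, Cr Revenue, amount 134): Cash=-407 Equity=407 Expenses=-228 Loans=362 Revenue=-134
After txn 4 (Dr Cash, Cr Equity, amount 421): Cash=14 Equity=-14 Expenses=-228 Loans=362 Revenue=-134
After txn 5 (Dr Cash, Cr Loans, amount 176): Cash=190 Equity=-14 Expenses=-228 Loans=186 Revenue=-134
After txn 6 (Dr Cash, Cr Revenue, amount 279): Cash=469 Equity=-14 Expenses=-228 Loans=186 Revenue=-413

Answer: 469 -14 -228 186 -413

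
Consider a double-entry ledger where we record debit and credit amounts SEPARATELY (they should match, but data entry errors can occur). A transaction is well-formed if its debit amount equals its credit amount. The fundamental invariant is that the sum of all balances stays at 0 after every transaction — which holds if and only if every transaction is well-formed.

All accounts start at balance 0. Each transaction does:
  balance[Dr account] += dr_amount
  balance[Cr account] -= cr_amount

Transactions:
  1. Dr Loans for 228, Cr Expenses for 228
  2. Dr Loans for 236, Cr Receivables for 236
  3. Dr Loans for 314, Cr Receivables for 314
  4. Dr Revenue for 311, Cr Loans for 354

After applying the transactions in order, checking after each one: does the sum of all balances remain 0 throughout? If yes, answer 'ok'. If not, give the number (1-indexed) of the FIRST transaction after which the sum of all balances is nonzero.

After txn 1: dr=228 cr=228 sum_balances=0
After txn 2: dr=236 cr=236 sum_balances=0
After txn 3: dr=314 cr=314 sum_balances=0
After txn 4: dr=311 cr=354 sum_balances=-43

Answer: 4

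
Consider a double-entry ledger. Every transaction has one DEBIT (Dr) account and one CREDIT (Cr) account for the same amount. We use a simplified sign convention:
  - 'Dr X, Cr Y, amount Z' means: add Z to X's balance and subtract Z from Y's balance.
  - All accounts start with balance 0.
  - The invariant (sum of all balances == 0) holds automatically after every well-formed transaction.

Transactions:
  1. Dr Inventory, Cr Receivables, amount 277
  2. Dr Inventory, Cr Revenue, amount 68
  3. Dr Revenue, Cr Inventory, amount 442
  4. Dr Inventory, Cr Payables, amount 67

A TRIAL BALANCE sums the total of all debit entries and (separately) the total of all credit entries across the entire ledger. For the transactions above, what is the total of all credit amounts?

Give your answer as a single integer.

Answer: 854

Derivation:
Txn 1: credit+=277
Txn 2: credit+=68
Txn 3: credit+=442
Txn 4: credit+=67
Total credits = 854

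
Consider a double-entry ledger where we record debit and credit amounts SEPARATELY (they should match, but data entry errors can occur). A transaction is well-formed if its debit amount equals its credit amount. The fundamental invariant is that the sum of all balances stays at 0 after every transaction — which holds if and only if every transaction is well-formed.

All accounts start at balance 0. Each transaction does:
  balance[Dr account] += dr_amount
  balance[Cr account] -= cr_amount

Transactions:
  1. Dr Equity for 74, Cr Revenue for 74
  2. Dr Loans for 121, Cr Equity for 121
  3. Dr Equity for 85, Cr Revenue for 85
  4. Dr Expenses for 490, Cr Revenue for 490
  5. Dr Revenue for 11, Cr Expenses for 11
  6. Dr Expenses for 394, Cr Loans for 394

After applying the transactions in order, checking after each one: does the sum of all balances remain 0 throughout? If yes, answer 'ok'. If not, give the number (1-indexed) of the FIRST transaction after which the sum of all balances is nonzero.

Answer: ok

Derivation:
After txn 1: dr=74 cr=74 sum_balances=0
After txn 2: dr=121 cr=121 sum_balances=0
After txn 3: dr=85 cr=85 sum_balances=0
After txn 4: dr=490 cr=490 sum_balances=0
After txn 5: dr=11 cr=11 sum_balances=0
After txn 6: dr=394 cr=394 sum_balances=0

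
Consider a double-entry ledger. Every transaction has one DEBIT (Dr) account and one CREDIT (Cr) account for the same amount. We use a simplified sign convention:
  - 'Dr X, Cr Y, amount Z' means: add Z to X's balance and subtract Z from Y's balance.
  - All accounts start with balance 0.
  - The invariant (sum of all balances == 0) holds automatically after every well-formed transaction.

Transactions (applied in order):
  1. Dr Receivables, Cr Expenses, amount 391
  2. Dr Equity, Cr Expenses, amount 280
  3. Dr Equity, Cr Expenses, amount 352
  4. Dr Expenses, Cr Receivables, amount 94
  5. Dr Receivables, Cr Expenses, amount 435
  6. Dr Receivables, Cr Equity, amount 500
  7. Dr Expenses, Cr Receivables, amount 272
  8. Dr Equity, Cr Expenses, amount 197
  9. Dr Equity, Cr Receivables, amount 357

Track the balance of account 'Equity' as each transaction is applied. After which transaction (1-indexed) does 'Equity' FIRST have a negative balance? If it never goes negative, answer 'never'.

After txn 1: Equity=0
After txn 2: Equity=280
After txn 3: Equity=632
After txn 4: Equity=632
After txn 5: Equity=632
After txn 6: Equity=132
After txn 7: Equity=132
After txn 8: Equity=329
After txn 9: Equity=686

Answer: never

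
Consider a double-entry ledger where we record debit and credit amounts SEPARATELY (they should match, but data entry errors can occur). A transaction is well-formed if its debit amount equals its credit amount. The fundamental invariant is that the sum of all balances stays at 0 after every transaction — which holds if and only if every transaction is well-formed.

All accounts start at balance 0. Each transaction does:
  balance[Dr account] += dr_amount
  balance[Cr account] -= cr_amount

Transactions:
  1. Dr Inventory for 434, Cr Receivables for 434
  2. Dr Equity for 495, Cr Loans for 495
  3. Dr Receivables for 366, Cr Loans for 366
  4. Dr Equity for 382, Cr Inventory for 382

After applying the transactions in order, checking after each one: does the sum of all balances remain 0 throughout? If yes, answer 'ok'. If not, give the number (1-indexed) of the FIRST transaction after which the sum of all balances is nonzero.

After txn 1: dr=434 cr=434 sum_balances=0
After txn 2: dr=495 cr=495 sum_balances=0
After txn 3: dr=366 cr=366 sum_balances=0
After txn 4: dr=382 cr=382 sum_balances=0

Answer: ok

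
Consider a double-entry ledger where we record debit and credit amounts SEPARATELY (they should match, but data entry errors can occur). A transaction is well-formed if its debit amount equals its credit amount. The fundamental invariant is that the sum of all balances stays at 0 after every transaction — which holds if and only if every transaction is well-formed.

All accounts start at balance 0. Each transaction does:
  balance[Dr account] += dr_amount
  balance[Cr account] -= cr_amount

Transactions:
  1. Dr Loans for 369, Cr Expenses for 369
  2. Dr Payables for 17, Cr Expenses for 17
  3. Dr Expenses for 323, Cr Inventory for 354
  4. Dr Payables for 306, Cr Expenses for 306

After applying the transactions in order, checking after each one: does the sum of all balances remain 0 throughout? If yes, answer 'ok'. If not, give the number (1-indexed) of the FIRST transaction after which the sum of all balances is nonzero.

Answer: 3

Derivation:
After txn 1: dr=369 cr=369 sum_balances=0
After txn 2: dr=17 cr=17 sum_balances=0
After txn 3: dr=323 cr=354 sum_balances=-31
After txn 4: dr=306 cr=306 sum_balances=-31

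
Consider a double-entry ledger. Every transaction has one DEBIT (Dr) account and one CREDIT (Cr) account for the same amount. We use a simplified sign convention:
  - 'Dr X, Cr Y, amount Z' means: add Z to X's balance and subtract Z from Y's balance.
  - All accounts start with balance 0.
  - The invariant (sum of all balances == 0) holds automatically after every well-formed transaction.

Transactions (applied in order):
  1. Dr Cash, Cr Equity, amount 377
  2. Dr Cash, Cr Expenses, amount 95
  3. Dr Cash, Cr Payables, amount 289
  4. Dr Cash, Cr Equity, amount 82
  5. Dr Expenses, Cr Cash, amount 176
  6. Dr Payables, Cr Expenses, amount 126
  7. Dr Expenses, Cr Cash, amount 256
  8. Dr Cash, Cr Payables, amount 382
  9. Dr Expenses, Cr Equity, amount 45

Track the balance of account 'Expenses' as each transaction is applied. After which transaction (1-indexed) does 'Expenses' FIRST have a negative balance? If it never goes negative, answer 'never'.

After txn 1: Expenses=0
After txn 2: Expenses=-95

Answer: 2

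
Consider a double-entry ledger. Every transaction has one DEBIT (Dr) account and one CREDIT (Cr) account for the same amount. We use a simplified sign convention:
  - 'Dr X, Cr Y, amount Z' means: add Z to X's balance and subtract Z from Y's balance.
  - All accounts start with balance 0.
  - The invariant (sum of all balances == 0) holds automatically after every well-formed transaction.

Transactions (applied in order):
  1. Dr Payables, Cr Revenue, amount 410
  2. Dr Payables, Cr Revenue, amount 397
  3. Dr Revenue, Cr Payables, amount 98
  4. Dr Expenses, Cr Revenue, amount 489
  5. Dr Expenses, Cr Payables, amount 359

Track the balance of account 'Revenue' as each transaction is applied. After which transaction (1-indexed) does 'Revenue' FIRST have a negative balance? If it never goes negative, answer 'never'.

After txn 1: Revenue=-410

Answer: 1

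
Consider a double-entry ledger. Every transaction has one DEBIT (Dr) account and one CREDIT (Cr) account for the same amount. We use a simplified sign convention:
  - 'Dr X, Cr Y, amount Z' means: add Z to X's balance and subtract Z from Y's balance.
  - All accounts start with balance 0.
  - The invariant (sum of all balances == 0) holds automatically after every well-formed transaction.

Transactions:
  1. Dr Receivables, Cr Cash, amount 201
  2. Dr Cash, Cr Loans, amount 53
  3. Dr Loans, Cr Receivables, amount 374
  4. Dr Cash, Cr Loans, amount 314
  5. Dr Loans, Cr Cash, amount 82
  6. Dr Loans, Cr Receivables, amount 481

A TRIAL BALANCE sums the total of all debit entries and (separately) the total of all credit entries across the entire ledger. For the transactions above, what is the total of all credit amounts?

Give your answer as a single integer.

Txn 1: credit+=201
Txn 2: credit+=53
Txn 3: credit+=374
Txn 4: credit+=314
Txn 5: credit+=82
Txn 6: credit+=481
Total credits = 1505

Answer: 1505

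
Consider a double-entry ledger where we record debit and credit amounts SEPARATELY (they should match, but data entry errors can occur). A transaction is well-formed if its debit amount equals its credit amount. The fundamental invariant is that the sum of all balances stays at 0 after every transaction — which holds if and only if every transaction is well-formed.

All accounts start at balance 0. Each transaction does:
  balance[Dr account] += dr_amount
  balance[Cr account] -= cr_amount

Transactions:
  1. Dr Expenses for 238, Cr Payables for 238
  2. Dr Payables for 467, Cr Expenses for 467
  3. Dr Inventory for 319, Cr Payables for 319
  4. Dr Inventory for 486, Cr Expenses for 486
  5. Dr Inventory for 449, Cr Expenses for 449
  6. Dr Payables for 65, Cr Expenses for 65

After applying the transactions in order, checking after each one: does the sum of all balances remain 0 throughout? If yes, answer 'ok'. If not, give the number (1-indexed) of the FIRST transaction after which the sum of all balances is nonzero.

Answer: ok

Derivation:
After txn 1: dr=238 cr=238 sum_balances=0
After txn 2: dr=467 cr=467 sum_balances=0
After txn 3: dr=319 cr=319 sum_balances=0
After txn 4: dr=486 cr=486 sum_balances=0
After txn 5: dr=449 cr=449 sum_balances=0
After txn 6: dr=65 cr=65 sum_balances=0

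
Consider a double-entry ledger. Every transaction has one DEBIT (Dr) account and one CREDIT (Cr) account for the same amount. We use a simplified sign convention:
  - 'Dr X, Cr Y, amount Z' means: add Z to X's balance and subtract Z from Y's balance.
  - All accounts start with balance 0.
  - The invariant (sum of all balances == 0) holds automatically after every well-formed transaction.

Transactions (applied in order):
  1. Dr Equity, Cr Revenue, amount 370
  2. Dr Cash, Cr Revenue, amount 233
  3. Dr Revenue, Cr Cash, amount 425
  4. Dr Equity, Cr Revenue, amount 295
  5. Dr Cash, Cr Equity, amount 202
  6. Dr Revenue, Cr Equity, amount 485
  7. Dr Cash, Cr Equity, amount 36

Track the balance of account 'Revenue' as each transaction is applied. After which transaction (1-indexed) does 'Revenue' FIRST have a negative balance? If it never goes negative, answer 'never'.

After txn 1: Revenue=-370

Answer: 1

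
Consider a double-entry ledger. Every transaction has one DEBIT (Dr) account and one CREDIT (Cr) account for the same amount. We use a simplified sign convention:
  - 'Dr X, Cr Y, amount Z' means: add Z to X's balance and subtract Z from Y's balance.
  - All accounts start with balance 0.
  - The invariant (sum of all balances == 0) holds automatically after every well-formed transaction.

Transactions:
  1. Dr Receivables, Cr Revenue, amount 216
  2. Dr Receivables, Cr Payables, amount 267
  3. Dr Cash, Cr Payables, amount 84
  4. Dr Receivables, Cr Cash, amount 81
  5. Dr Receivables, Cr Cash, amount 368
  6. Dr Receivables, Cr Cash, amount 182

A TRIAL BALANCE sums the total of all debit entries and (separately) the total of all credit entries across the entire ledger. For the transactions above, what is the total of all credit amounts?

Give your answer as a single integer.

Answer: 1198

Derivation:
Txn 1: credit+=216
Txn 2: credit+=267
Txn 3: credit+=84
Txn 4: credit+=81
Txn 5: credit+=368
Txn 6: credit+=182
Total credits = 1198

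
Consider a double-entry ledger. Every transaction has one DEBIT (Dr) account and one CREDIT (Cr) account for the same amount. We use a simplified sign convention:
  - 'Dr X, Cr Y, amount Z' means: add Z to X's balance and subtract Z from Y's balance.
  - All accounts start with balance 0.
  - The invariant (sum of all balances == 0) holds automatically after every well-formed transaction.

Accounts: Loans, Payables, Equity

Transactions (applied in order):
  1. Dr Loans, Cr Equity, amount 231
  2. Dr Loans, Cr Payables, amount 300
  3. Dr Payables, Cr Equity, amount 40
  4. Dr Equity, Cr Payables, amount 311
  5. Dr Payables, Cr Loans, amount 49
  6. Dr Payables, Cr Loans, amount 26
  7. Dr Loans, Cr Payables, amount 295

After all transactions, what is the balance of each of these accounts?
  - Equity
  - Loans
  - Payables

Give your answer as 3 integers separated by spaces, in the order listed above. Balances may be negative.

Answer: 40 751 -791

Derivation:
After txn 1 (Dr Loans, Cr Equity, amount 231): Equity=-231 Loans=231
After txn 2 (Dr Loans, Cr Payables, amount 300): Equity=-231 Loans=531 Payables=-300
After txn 3 (Dr Payables, Cr Equity, amount 40): Equity=-271 Loans=531 Payables=-260
After txn 4 (Dr Equity, Cr Payables, amount 311): Equity=40 Loans=531 Payables=-571
After txn 5 (Dr Payables, Cr Loans, amount 49): Equity=40 Loans=482 Payables=-522
After txn 6 (Dr Payables, Cr Loans, amount 26): Equity=40 Loans=456 Payables=-496
After txn 7 (Dr Loans, Cr Payables, amount 295): Equity=40 Loans=751 Payables=-791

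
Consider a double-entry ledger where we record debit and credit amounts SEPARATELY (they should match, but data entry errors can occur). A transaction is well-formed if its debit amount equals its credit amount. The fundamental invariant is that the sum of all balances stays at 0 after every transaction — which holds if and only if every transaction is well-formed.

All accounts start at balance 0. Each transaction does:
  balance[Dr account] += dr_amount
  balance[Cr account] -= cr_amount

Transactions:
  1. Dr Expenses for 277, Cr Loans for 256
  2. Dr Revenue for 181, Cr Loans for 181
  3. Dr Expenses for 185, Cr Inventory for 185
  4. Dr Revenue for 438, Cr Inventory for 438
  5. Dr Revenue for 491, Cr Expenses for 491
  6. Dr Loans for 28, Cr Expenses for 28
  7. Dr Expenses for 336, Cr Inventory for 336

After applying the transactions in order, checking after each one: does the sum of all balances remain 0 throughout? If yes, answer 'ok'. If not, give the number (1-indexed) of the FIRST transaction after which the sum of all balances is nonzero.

After txn 1: dr=277 cr=256 sum_balances=21
After txn 2: dr=181 cr=181 sum_balances=21
After txn 3: dr=185 cr=185 sum_balances=21
After txn 4: dr=438 cr=438 sum_balances=21
After txn 5: dr=491 cr=491 sum_balances=21
After txn 6: dr=28 cr=28 sum_balances=21
After txn 7: dr=336 cr=336 sum_balances=21

Answer: 1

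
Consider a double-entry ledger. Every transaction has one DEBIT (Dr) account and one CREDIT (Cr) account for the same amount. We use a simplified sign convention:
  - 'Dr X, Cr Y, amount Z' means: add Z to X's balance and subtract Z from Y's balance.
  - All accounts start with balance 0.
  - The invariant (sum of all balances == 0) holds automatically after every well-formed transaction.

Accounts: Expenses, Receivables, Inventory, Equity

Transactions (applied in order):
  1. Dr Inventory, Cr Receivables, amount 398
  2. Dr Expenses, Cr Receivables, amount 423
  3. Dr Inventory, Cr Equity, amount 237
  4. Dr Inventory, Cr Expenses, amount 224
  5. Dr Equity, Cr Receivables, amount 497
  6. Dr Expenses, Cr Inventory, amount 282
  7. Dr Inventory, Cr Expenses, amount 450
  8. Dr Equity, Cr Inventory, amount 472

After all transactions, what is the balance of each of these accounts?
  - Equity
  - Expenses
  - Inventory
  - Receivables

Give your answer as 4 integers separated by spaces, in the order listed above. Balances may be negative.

Answer: 732 31 555 -1318

Derivation:
After txn 1 (Dr Inventory, Cr Receivables, amount 398): Inventory=398 Receivables=-398
After txn 2 (Dr Expenses, Cr Receivables, amount 423): Expenses=423 Inventory=398 Receivables=-821
After txn 3 (Dr Inventory, Cr Equity, amount 237): Equity=-237 Expenses=423 Inventory=635 Receivables=-821
After txn 4 (Dr Inventory, Cr Expenses, amount 224): Equity=-237 Expenses=199 Inventory=859 Receivables=-821
After txn 5 (Dr Equity, Cr Receivables, amount 497): Equity=260 Expenses=199 Inventory=859 Receivables=-1318
After txn 6 (Dr Expenses, Cr Inventory, amount 282): Equity=260 Expenses=481 Inventory=577 Receivables=-1318
After txn 7 (Dr Inventory, Cr Expenses, amount 450): Equity=260 Expenses=31 Inventory=1027 Receivables=-1318
After txn 8 (Dr Equity, Cr Inventory, amount 472): Equity=732 Expenses=31 Inventory=555 Receivables=-1318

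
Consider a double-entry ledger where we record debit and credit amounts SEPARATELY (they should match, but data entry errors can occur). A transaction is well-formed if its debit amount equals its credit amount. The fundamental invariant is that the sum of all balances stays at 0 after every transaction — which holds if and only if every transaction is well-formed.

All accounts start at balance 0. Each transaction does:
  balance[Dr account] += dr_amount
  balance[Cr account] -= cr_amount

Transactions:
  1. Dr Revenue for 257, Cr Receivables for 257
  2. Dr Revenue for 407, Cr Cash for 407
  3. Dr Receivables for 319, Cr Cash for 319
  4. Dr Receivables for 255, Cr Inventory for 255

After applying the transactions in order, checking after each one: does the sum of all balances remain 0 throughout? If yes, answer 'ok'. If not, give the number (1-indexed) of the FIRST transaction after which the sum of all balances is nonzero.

After txn 1: dr=257 cr=257 sum_balances=0
After txn 2: dr=407 cr=407 sum_balances=0
After txn 3: dr=319 cr=319 sum_balances=0
After txn 4: dr=255 cr=255 sum_balances=0

Answer: ok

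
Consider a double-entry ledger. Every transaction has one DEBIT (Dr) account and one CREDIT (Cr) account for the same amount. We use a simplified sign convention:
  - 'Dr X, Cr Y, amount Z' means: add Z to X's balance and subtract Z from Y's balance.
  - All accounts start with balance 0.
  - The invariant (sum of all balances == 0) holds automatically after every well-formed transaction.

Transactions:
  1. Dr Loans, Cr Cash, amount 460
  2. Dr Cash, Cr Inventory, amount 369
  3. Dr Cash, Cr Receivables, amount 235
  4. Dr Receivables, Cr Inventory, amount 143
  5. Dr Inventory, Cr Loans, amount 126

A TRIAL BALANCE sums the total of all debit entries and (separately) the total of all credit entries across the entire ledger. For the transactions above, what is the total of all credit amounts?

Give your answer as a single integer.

Txn 1: credit+=460
Txn 2: credit+=369
Txn 3: credit+=235
Txn 4: credit+=143
Txn 5: credit+=126
Total credits = 1333

Answer: 1333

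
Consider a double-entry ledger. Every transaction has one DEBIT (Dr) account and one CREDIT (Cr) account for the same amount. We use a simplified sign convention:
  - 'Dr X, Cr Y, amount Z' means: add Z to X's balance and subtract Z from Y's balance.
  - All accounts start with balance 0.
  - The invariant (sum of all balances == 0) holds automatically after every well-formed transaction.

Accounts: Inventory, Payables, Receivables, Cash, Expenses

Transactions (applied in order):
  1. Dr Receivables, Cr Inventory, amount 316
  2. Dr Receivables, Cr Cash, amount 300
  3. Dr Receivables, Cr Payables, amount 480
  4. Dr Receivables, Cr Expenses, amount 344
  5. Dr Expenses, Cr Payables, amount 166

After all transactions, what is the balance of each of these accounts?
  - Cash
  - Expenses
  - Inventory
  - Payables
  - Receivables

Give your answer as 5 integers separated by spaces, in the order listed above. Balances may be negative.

After txn 1 (Dr Receivables, Cr Inventory, amount 316): Inventory=-316 Receivables=316
After txn 2 (Dr Receivables, Cr Cash, amount 300): Cash=-300 Inventory=-316 Receivables=616
After txn 3 (Dr Receivables, Cr Payables, amount 480): Cash=-300 Inventory=-316 Payables=-480 Receivables=1096
After txn 4 (Dr Receivables, Cr Expenses, amount 344): Cash=-300 Expenses=-344 Inventory=-316 Payables=-480 Receivables=1440
After txn 5 (Dr Expenses, Cr Payables, amount 166): Cash=-300 Expenses=-178 Inventory=-316 Payables=-646 Receivables=1440

Answer: -300 -178 -316 -646 1440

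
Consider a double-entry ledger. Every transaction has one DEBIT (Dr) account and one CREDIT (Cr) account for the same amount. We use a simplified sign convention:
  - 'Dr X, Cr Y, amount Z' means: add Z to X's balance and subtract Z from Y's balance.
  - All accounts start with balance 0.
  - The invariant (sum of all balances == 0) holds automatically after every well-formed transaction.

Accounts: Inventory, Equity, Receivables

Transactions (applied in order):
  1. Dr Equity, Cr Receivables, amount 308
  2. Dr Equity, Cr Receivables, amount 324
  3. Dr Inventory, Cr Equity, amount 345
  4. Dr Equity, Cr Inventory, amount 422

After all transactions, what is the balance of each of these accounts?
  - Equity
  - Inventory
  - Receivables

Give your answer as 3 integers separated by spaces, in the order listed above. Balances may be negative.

After txn 1 (Dr Equity, Cr Receivables, amount 308): Equity=308 Receivables=-308
After txn 2 (Dr Equity, Cr Receivables, amount 324): Equity=632 Receivables=-632
After txn 3 (Dr Inventory, Cr Equity, amount 345): Equity=287 Inventory=345 Receivables=-632
After txn 4 (Dr Equity, Cr Inventory, amount 422): Equity=709 Inventory=-77 Receivables=-632

Answer: 709 -77 -632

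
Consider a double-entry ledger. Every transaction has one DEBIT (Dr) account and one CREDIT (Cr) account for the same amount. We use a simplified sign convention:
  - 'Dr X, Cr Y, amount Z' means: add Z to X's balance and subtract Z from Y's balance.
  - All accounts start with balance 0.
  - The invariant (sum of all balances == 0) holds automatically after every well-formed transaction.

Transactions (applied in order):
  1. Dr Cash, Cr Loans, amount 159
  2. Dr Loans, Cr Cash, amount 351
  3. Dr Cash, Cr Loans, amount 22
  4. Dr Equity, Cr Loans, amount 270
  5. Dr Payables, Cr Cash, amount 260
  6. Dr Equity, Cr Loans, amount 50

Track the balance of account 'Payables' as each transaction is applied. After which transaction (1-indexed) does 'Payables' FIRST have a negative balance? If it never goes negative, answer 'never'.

Answer: never

Derivation:
After txn 1: Payables=0
After txn 2: Payables=0
After txn 3: Payables=0
After txn 4: Payables=0
After txn 5: Payables=260
After txn 6: Payables=260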